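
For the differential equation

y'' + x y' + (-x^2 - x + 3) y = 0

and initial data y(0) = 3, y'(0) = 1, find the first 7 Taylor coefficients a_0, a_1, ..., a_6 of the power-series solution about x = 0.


Ansatz: y(x) = sum_{n>=0} a_n x^n, so y'(x) = sum_{n>=1} n a_n x^(n-1) and y''(x) = sum_{n>=2} n(n-1) a_n x^(n-2).
Substitute into P(x) y'' + Q(x) y' + R(x) y = 0 with P(x) = 1, Q(x) = x, R(x) = -x^2 - x + 3, and match powers of x.
Initial conditions: a_0 = 3, a_1 = 1.
Setting the coefficient of each power of x to zero and solving order by order (substituting the coefficients already found):
  x^0: 2 a_2 + 3 a_0 = 0  ->  2 a_2 = -3 a_0 = -9  ->  a_2 = -9/2
  x^1: 6 a_3 + 4 a_1 - a_0 = 0  ->  6 a_3 = -4 a_1 + a_0 = -1  ->  a_3 = -1/6
  x^2: 12 a_4 + 5 a_2 - a_1 - a_0 = 0  ->  12 a_4 = -5 a_2 + a_1 + a_0 = 53/2  ->  a_4 = 53/24
  x^3: 20 a_5 + 6 a_3 - a_2 - a_1 = 0  ->  20 a_5 = -6 a_3 + a_2 + a_1 = -5/2  ->  a_5 = -1/8
  x^4: 30 a_6 + 7 a_4 - a_3 - a_2 = 0  ->  30 a_6 = -7 a_4 + a_3 + a_2 = -161/8  ->  a_6 = -161/240
Truncated series: y(x) = 3 + x - (9/2) x^2 - (1/6) x^3 + (53/24) x^4 - (1/8) x^5 - (161/240) x^6 + O(x^7).

a_0 = 3; a_1 = 1; a_2 = -9/2; a_3 = -1/6; a_4 = 53/24; a_5 = -1/8; a_6 = -161/240


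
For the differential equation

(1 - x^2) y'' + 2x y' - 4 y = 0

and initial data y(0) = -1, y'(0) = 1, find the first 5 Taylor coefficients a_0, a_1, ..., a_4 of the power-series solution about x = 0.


Ansatz: y(x) = sum_{n>=0} a_n x^n, so y'(x) = sum_{n>=1} n a_n x^(n-1) and y''(x) = sum_{n>=2} n(n-1) a_n x^(n-2).
Substitute into P(x) y'' + Q(x) y' + R(x) y = 0 with P(x) = 1 - x^2, Q(x) = 2x, R(x) = -4, and match powers of x.
Initial conditions: a_0 = -1, a_1 = 1.
Setting the coefficient of each power of x to zero and solving order by order (substituting the coefficients already found):
  x^0: 2 a_2 - 4 a_0 = 0  ->  2 a_2 = 4 a_0 = -4  ->  a_2 = -2
  x^1: 6 a_3 - 2 a_1 = 0  ->  6 a_3 = 2 a_1 = 2  ->  a_3 = 1/3
  x^2: 12 a_4 - 2 a_2 = 0  ->  12 a_4 = 2 a_2 = -4  ->  a_4 = -1/3
Truncated series: y(x) = -1 + x - 2 x^2 + (1/3) x^3 - (1/3) x^4 + O(x^5).

a_0 = -1; a_1 = 1; a_2 = -2; a_3 = 1/3; a_4 = -1/3


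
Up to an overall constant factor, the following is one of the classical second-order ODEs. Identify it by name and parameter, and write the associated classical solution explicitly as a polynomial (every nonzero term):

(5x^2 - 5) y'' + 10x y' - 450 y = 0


All three coefficients share the factor -5; dividing through by -5 gives  (1 - x^2) y'' - 2x y' + 90 y = 0.
This matches the Legendre equation (1 - x^2) y'' - 2x y' + n(n+1) y = 0 (note the -2x y' term) with n(n+1) = 90, so n = 9; the polynomial solution is P_9(x).
With y = sum_k a_k x^k, matching x^k gives (k+2)(k+1) a_{k+2} = [k(k+1) - n(n+1)] a_k = (k - 9)(k + 10) a_k. The right side vanishes at k = 9, so the series with the parity of 9 terminates at degree 9.
Standard normalization (P_n(1) = 1): leading coefficient (2n)!/(2^n (n!)^2) = 6402373705728000/(512*131681894400) = 12155/128, so a_9 = 12155/128. Work downward with a_k = (k+1)(k+2) a_{k+2} / ((k - 9)(k + 10)):
  a_7 = (8)(9)(12155/128) / ((7 - 9)(7 + 10)) = (109395/16)/(-34) = -6435/32
  a_5 = (6)(7)(-6435/32) / ((5 - 9)(5 + 10)) = (-135135/16)/(-60) = 9009/64
  a_3 = (4)(5)(9009/64) / ((3 - 9)(3 + 10)) = (45045/16)/(-78) = -1155/32
  a_1 = (2)(3)(-1155/32) / ((1 - 9)(1 + 10)) = (-3465/16)/(-88) = 315/128
Hence P_9(x) = 12155 x^9/128 - 6435 x^7/32 + 9009 x^5/64 - 1155 x^3/32 + 315 x/128.

P_9(x); series = 12155 x^9/128 - 6435 x^7/32 + 9009 x^5/64 - 1155 x^3/32 + 315 x/128


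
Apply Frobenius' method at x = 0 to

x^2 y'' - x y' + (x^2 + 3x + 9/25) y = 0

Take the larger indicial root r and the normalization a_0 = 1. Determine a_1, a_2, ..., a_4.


Write in Frobenius form y'' + (p(x)/x) y' + (q(x)/x^2) y = 0:
  p(x) = -1,  q(x) = x^2 + 3x + 9/25.
Indicial equation: r(r-1) + (-1) r + (9/25) = 0 -> roots r_1 = 9/5, r_2 = 1/5.
Take r = r_1 = 9/5. Let y(x) = x^r sum_{n>=0} a_n x^n with a_0 = 1.
Substitute y = x^r sum a_n x^n and match x^{r+n}. The recurrence is
  D(n) a_n + 3 a_{n-1} + 1 a_{n-2} = 0,  where D(n) = (r+n)(r+n-1) + (-1)(r+n) + (9/25).
  a_n = [-3 a_{n-1} - 1 a_{n-2}] / D(n).
Since the indicial polynomial factors as (r - r_1)(r - r_2), D(n) = (r_1 + n - r_1)(r_1 + n - r_2) = n(n + 8/5).
Evaluating step by step (a_0 = 1):
  n = 1: D(1) = 1(1 + 8/5) = 13/5; numerator = -3(1) = -3; a_1 = (-3)/(13/5) = -15/13
  n = 2: D(2) = 2(2 + 8/5) = 36/5; numerator = -3(-15/13) - 1(1) = 32/13; a_2 = (32/13)/(36/5) = 40/117
  n = 3: D(3) = 3(3 + 8/5) = 69/5; numerator = -3(40/117) - 1(-15/13) = 5/39; a_3 = (5/39)/(69/5) = 25/2691
  n = 4: D(4) = 4(4 + 8/5) = 112/5; numerator = -3(25/2691) - 1(40/117) = -995/2691; a_4 = (-995/2691)/(112/5) = -4975/301392

r = 9/5; a_0 = 1; a_1 = -15/13; a_2 = 40/117; a_3 = 25/2691; a_4 = -4975/301392


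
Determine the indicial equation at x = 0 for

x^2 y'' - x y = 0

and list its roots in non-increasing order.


Divide by x^2 to reach normal form y'' + P_1(x) y' + P_2(x) y = 0 with P_1(x) = 0 and P_2(x) = -1/x.
x = 0 is a singular point because the y-coefficient -1/x has a pole at x = 0.
It is a regular singular point because x P_1(x) = p(x) = 0 and x^2 P_2(x) = q(x) = -x are polynomials, hence analytic at x = 0.
p(0) = 0,  q(0) = 0.
Indicial equation: r(r-1) + p(0) r + q(0) = 0, i.e. r^2 + (p(0) - 1) r + q(0) = 0, i.e. r^2 - 1 r = 0.
Discriminant: (-1)^2 - 4(0) = 1, so r = (1 ± 1)/2.
Solving: r_1 = 1, r_2 = 0.

indicial: r^2 - 1 r = 0; roots r_1 = 1, r_2 = 0


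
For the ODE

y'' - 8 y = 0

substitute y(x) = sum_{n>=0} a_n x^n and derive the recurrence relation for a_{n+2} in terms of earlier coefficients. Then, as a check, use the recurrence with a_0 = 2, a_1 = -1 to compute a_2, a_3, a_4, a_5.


Substitute y = sum_n a_n x^n into y'' + (const) y = 0.
y''(x) = sum_{n>=0} (n+2)(n+1) a_{n+2} x^n.
The ODE becomes sum_n [(n+2)(n+1) a_{n+2} - 8 a_n] x^n = 0.
Setting each coefficient to zero gives the recurrence:
  (n+2)(n+1) a_{n+2} - 8 a_n = 0,
  a_{n+2} = 8 / ((n+1)(n+2)) a_n.

Check with a_0 = 2, a_1 = -1 (apply the recurrence for n = 0, 1, 2, 3): a_0 = 2, a_1 = -1, a_2 = 8, a_3 = -4/3, a_4 = 16/3, a_5 = -8/15.

a_{n+2} = 8/((n+1)(n+2)) * a_n; check: a_0 = 2, a_1 = -1, a_2 = 8, a_3 = -4/3, a_4 = 16/3, a_5 = -8/15


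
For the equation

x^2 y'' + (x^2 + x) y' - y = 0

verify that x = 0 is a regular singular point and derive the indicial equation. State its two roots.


Divide by x^2 to reach normal form y'' + P_1(x) y' + P_2(x) y = 0 with P_1(x) = 1 + 1/x and P_2(x) = -1/x^2.
x = 0 is a singular point because the y'-coefficient 1 + 1/x has a pole at x = 0 and the y-coefficient -1/x^2 has a pole at x = 0.
It is a regular singular point because x P_1(x) = p(x) = x + 1 and x^2 P_2(x) = q(x) = -1 are polynomials, hence analytic at x = 0.
p(0) = 1,  q(0) = -1.
Indicial equation: r(r-1) + p(0) r + q(0) = 0, i.e. r^2 + (p(0) - 1) r + q(0) = 0, i.e. r^2 - 1 = 0.
Discriminant: (0)^2 - 4(-1) = 4, so r = (0 ± 2)/2.
Solving: r_1 = 1, r_2 = -1.

indicial: r^2 - 1 = 0; roots r_1 = 1, r_2 = -1


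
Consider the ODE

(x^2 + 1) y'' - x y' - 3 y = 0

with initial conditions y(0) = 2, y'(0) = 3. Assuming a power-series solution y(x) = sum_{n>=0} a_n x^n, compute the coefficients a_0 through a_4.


Ansatz: y(x) = sum_{n>=0} a_n x^n, so y'(x) = sum_{n>=1} n a_n x^(n-1) and y''(x) = sum_{n>=2} n(n-1) a_n x^(n-2).
Substitute into P(x) y'' + Q(x) y' + R(x) y = 0 with P(x) = x^2 + 1, Q(x) = -x, R(x) = -3, and match powers of x.
Initial conditions: a_0 = 2, a_1 = 3.
Setting the coefficient of each power of x to zero and solving order by order (substituting the coefficients already found):
  x^0: 2 a_2 - 3 a_0 = 0  ->  2 a_2 = 3 a_0 = 6  ->  a_2 = 3
  x^1: 6 a_3 - 4 a_1 = 0  ->  6 a_3 = 4 a_1 = 12  ->  a_3 = 2
  x^2: 12 a_4 - 3 a_2 = 0  ->  12 a_4 = 3 a_2 = 9  ->  a_4 = 3/4
Truncated series: y(x) = 2 + 3 x + 3 x^2 + 2 x^3 + (3/4) x^4 + O(x^5).

a_0 = 2; a_1 = 3; a_2 = 3; a_3 = 2; a_4 = 3/4


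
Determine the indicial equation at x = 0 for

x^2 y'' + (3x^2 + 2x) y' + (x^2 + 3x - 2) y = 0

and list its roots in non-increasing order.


Divide by x^2 to reach normal form y'' + P_1(x) y' + P_2(x) y = 0 with P_1(x) = 3 + 2/x and P_2(x) = 1 + 3/x - 2/x^2.
x = 0 is a singular point because the y'-coefficient 3 + 2/x has a pole at x = 0 and the y-coefficient 1 + 3/x - 2/x^2 has a pole at x = 0.
It is a regular singular point because x P_1(x) = p(x) = 3x + 2 and x^2 P_2(x) = q(x) = x^2 + 3x - 2 are polynomials, hence analytic at x = 0.
p(0) = 2,  q(0) = -2.
Indicial equation: r(r-1) + p(0) r + q(0) = 0, i.e. r^2 + (p(0) - 1) r + q(0) = 0, i.e. r^2 + 1 r - 2 = 0.
Discriminant: (1)^2 - 4(-2) = 9, so r = (-1 ± 3)/2.
Solving: r_1 = 1, r_2 = -2.

indicial: r^2 + 1 r - 2 = 0; roots r_1 = 1, r_2 = -2


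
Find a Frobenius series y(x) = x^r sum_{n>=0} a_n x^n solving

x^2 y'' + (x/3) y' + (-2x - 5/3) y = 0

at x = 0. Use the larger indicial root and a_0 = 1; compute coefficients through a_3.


Write in Frobenius form y'' + (p(x)/x) y' + (q(x)/x^2) y = 0:
  p(x) = 1/3,  q(x) = -2x - 5/3.
Indicial equation: r(r-1) + (1/3) r + (-5/3) = 0 -> roots r_1 = 5/3, r_2 = -1.
Take r = r_1 = 5/3. Let y(x) = x^r sum_{n>=0} a_n x^n with a_0 = 1.
Substitute y = x^r sum a_n x^n and match x^{r+n}. The recurrence is
  D(n) a_n - 2 a_{n-1} = 0,  where D(n) = (r+n)(r+n-1) + (1/3)(r+n) + (-5/3).
  a_n = 2 / D(n) * a_{n-1}.
Since the indicial polynomial factors as (r - r_1)(r - r_2), D(n) = (r_1 + n - r_1)(r_1 + n - r_2) = n(n + 8/3).
Evaluating step by step (a_0 = 1):
  n = 1: D(1) = 1(1 + 8/3) = 11/3; numerator = 2(1) = 2; a_1 = (2)/(11/3) = 6/11
  n = 2: D(2) = 2(2 + 8/3) = 28/3; numerator = 2(6/11) = 12/11; a_2 = (12/11)/(28/3) = 9/77
  n = 3: D(3) = 3(3 + 8/3) = 17; numerator = 2(9/77) = 18/77; a_3 = (18/77)/(17) = 18/1309

r = 5/3; a_0 = 1; a_1 = 6/11; a_2 = 9/77; a_3 = 18/1309


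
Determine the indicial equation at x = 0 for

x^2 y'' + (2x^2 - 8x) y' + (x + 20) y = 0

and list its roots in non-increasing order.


Divide by x^2 to reach normal form y'' + P_1(x) y' + P_2(x) y = 0 with P_1(x) = 2 - 8/x and P_2(x) = 1/x + 20/x^2.
x = 0 is a singular point because the y'-coefficient 2 - 8/x has a pole at x = 0 and the y-coefficient 1/x + 20/x^2 has a pole at x = 0.
It is a regular singular point because x P_1(x) = p(x) = 2x - 8 and x^2 P_2(x) = q(x) = x + 20 are polynomials, hence analytic at x = 0.
p(0) = -8,  q(0) = 20.
Indicial equation: r(r-1) + p(0) r + q(0) = 0, i.e. r^2 + (p(0) - 1) r + q(0) = 0, i.e. r^2 - 9 r + 20 = 0.
Discriminant: (-9)^2 - 4(20) = 1, so r = (9 ± 1)/2.
Solving: r_1 = 5, r_2 = 4.

indicial: r^2 - 9 r + 20 = 0; roots r_1 = 5, r_2 = 4


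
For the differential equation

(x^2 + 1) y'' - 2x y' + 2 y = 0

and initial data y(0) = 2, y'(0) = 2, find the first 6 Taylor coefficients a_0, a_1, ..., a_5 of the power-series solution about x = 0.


Ansatz: y(x) = sum_{n>=0} a_n x^n, so y'(x) = sum_{n>=1} n a_n x^(n-1) and y''(x) = sum_{n>=2} n(n-1) a_n x^(n-2).
Substitute into P(x) y'' + Q(x) y' + R(x) y = 0 with P(x) = x^2 + 1, Q(x) = -2x, R(x) = 2, and match powers of x.
Initial conditions: a_0 = 2, a_1 = 2.
Setting the coefficient of each power of x to zero and solving order by order (substituting the coefficients already found):
  x^0: 2 a_2 + 2 a_0 = 0  ->  2 a_2 = -2 a_0 = -4  ->  a_2 = -2
  x^1: 6 a_3 = 0  ->  a_3 = 0
  x^2: 12 a_4 = 0  ->  a_4 = 0
  x^3: 20 a_5 + 2 a_3 = 0  ->  20 a_5 = -2 a_3 = 0  ->  a_5 = 0
Truncated series: y(x) = 2 + 2 x - 2 x^2 + O(x^6).

a_0 = 2; a_1 = 2; a_2 = -2; a_3 = 0; a_4 = 0; a_5 = 0


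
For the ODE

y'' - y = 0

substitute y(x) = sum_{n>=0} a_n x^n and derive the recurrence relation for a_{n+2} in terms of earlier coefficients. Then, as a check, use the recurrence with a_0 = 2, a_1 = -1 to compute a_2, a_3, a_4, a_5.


Substitute y = sum_n a_n x^n into y'' + (const) y = 0.
y''(x) = sum_{n>=0} (n+2)(n+1) a_{n+2} x^n.
The ODE becomes sum_n [(n+2)(n+1) a_{n+2} - 1 a_n] x^n = 0.
Setting each coefficient to zero gives the recurrence:
  (n+2)(n+1) a_{n+2} - 1 a_n = 0,
  a_{n+2} = 1 / ((n+1)(n+2)) a_n.

Check with a_0 = 2, a_1 = -1 (apply the recurrence for n = 0, 1, 2, 3): a_0 = 2, a_1 = -1, a_2 = 1, a_3 = -1/6, a_4 = 1/12, a_5 = -1/120.

a_{n+2} = 1/((n+1)(n+2)) * a_n; check: a_0 = 2, a_1 = -1, a_2 = 1, a_3 = -1/6, a_4 = 1/12, a_5 = -1/120


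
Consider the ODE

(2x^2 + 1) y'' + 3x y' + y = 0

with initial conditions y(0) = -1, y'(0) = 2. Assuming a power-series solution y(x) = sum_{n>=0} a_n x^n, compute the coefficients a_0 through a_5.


Ansatz: y(x) = sum_{n>=0} a_n x^n, so y'(x) = sum_{n>=1} n a_n x^(n-1) and y''(x) = sum_{n>=2} n(n-1) a_n x^(n-2).
Substitute into P(x) y'' + Q(x) y' + R(x) y = 0 with P(x) = 2x^2 + 1, Q(x) = 3x, R(x) = 1, and match powers of x.
Initial conditions: a_0 = -1, a_1 = 2.
Setting the coefficient of each power of x to zero and solving order by order (substituting the coefficients already found):
  x^0: 2 a_2 + a_0 = 0  ->  2 a_2 = -a_0 = 1  ->  a_2 = 1/2
  x^1: 6 a_3 + 4 a_1 = 0  ->  6 a_3 = -4 a_1 = -8  ->  a_3 = -4/3
  x^2: 12 a_4 + 11 a_2 = 0  ->  12 a_4 = -11 a_2 = -11/2  ->  a_4 = -11/24
  x^3: 20 a_5 + 22 a_3 = 0  ->  20 a_5 = -22 a_3 = 88/3  ->  a_5 = 22/15
Truncated series: y(x) = -1 + 2 x + (1/2) x^2 - (4/3) x^3 - (11/24) x^4 + (22/15) x^5 + O(x^6).

a_0 = -1; a_1 = 2; a_2 = 1/2; a_3 = -4/3; a_4 = -11/24; a_5 = 22/15


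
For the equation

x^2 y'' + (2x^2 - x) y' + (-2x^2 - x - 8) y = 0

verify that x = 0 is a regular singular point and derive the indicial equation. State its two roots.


Divide by x^2 to reach normal form y'' + P_1(x) y' + P_2(x) y = 0 with P_1(x) = 2 - 1/x and P_2(x) = -2 - 1/x - 8/x^2.
x = 0 is a singular point because the y'-coefficient 2 - 1/x has a pole at x = 0 and the y-coefficient -2 - 1/x - 8/x^2 has a pole at x = 0.
It is a regular singular point because x P_1(x) = p(x) = 2x - 1 and x^2 P_2(x) = q(x) = -2x^2 - x - 8 are polynomials, hence analytic at x = 0.
p(0) = -1,  q(0) = -8.
Indicial equation: r(r-1) + p(0) r + q(0) = 0, i.e. r^2 + (p(0) - 1) r + q(0) = 0, i.e. r^2 - 2 r - 8 = 0.
Discriminant: (-2)^2 - 4(-8) = 36, so r = (2 ± 6)/2.
Solving: r_1 = 4, r_2 = -2.

indicial: r^2 - 2 r - 8 = 0; roots r_1 = 4, r_2 = -2


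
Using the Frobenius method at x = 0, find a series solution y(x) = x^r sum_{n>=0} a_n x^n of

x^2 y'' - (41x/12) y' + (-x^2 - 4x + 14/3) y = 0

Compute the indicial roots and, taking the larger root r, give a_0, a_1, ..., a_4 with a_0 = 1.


Write in Frobenius form y'' + (p(x)/x) y' + (q(x)/x^2) y = 0:
  p(x) = -41/12,  q(x) = -x^2 - 4x + 14/3.
Indicial equation: r(r-1) + (-41/12) r + (14/3) = 0 -> roots r_1 = 8/3, r_2 = 7/4.
Take r = r_1 = 8/3. Let y(x) = x^r sum_{n>=0} a_n x^n with a_0 = 1.
Substitute y = x^r sum a_n x^n and match x^{r+n}. The recurrence is
  D(n) a_n - 4 a_{n-1} - 1 a_{n-2} = 0,  where D(n) = (r+n)(r+n-1) + (-41/12)(r+n) + (14/3).
  a_n = [4 a_{n-1} + 1 a_{n-2}] / D(n).
Since the indicial polynomial factors as (r - r_1)(r - r_2), D(n) = (r_1 + n - r_1)(r_1 + n - r_2) = n(n + 11/12).
Evaluating step by step (a_0 = 1):
  n = 1: D(1) = 1(1 + 11/12) = 23/12; numerator = 4(1) = 4; a_1 = (4)/(23/12) = 48/23
  n = 2: D(2) = 2(2 + 11/12) = 35/6; numerator = 4(48/23) + 1(1) = 215/23; a_2 = (215/23)/(35/6) = 258/161
  n = 3: D(3) = 3(3 + 11/12) = 47/4; numerator = 4(258/161) + 1(48/23) = 1368/161; a_3 = (1368/161)/(47/4) = 5472/7567
  n = 4: D(4) = 4(4 + 11/12) = 59/3; numerator = 4(5472/7567) + 1(258/161) = 34014/7567; a_4 = (34014/7567)/(59/3) = 102042/446453

r = 8/3; a_0 = 1; a_1 = 48/23; a_2 = 258/161; a_3 = 5472/7567; a_4 = 102042/446453


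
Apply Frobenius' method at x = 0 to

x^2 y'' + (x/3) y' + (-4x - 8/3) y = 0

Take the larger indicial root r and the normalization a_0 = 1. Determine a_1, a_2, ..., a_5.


Write in Frobenius form y'' + (p(x)/x) y' + (q(x)/x^2) y = 0:
  p(x) = 1/3,  q(x) = -4x - 8/3.
Indicial equation: r(r-1) + (1/3) r + (-8/3) = 0 -> roots r_1 = 2, r_2 = -4/3.
Take r = r_1 = 2. Let y(x) = x^r sum_{n>=0} a_n x^n with a_0 = 1.
Substitute y = x^r sum a_n x^n and match x^{r+n}. The recurrence is
  D(n) a_n - 4 a_{n-1} = 0,  where D(n) = (r+n)(r+n-1) + (1/3)(r+n) + (-8/3).
  a_n = 4 / D(n) * a_{n-1}.
Since the indicial polynomial factors as (r - r_1)(r - r_2), D(n) = (r_1 + n - r_1)(r_1 + n - r_2) = n(n + 10/3).
Evaluating step by step (a_0 = 1):
  n = 1: D(1) = 1(1 + 10/3) = 13/3; numerator = 4(1) = 4; a_1 = (4)/(13/3) = 12/13
  n = 2: D(2) = 2(2 + 10/3) = 32/3; numerator = 4(12/13) = 48/13; a_2 = (48/13)/(32/3) = 9/26
  n = 3: D(3) = 3(3 + 10/3) = 19; numerator = 4(9/26) = 18/13; a_3 = (18/13)/(19) = 18/247
  n = 4: D(4) = 4(4 + 10/3) = 88/3; numerator = 4(18/247) = 72/247; a_4 = (72/247)/(88/3) = 27/2717
  n = 5: D(5) = 5(5 + 10/3) = 125/3; numerator = 4(27/2717) = 108/2717; a_5 = (108/2717)/(125/3) = 324/339625

r = 2; a_0 = 1; a_1 = 12/13; a_2 = 9/26; a_3 = 18/247; a_4 = 27/2717; a_5 = 324/339625


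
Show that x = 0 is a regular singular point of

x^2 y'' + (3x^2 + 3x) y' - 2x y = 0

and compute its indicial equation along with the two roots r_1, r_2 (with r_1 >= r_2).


Divide by x^2 to reach normal form y'' + P_1(x) y' + P_2(x) y = 0 with P_1(x) = 3 + 3/x and P_2(x) = -2/x.
x = 0 is a singular point because the y'-coefficient 3 + 3/x has a pole at x = 0 and the y-coefficient -2/x has a pole at x = 0.
It is a regular singular point because x P_1(x) = p(x) = 3x + 3 and x^2 P_2(x) = q(x) = -2x are polynomials, hence analytic at x = 0.
p(0) = 3,  q(0) = 0.
Indicial equation: r(r-1) + p(0) r + q(0) = 0, i.e. r^2 + (p(0) - 1) r + q(0) = 0, i.e. r^2 + 2 r = 0.
Discriminant: (2)^2 - 4(0) = 4, so r = (-2 ± 2)/2.
Solving: r_1 = 0, r_2 = -2.

indicial: r^2 + 2 r = 0; roots r_1 = 0, r_2 = -2


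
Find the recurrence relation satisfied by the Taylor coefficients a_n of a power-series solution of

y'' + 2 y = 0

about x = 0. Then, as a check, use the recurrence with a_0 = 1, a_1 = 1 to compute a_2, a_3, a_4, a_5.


Substitute y = sum_n a_n x^n into y'' + (const) y = 0.
y''(x) = sum_{n>=0} (n+2)(n+1) a_{n+2} x^n.
The ODE becomes sum_n [(n+2)(n+1) a_{n+2} + 2 a_n] x^n = 0.
Setting each coefficient to zero gives the recurrence:
  (n+2)(n+1) a_{n+2} + 2 a_n = 0,
  a_{n+2} = -2 / ((n+1)(n+2)) a_n.

Check with a_0 = 1, a_1 = 1 (apply the recurrence for n = 0, 1, 2, 3): a_0 = 1, a_1 = 1, a_2 = -1, a_3 = -1/3, a_4 = 1/6, a_5 = 1/30.

a_{n+2} = -2/((n+1)(n+2)) * a_n; check: a_0 = 1, a_1 = 1, a_2 = -1, a_3 = -1/3, a_4 = 1/6, a_5 = 1/30


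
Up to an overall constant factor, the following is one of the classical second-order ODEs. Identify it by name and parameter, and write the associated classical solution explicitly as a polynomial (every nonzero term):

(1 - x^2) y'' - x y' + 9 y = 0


The equation is already in a standard form:  (1 - x^2) y'' - x y' + 9 y = 0.
This matches the Chebyshev equation (1 - x^2) y'' - x y' + n^2 y = 0 (note the -x y' term, not -2x y') with n^2 = 9, so n = 3; the polynomial solution is T_3(x).
With y = sum_k a_k x^k, matching x^k gives (k+2)(k+1) a_{k+2} = (k^2 - n^2) a_k = (k - 3)(k + 3) a_k. The right side vanishes at k = 3, so the series with the parity of 3 terminates at degree 3.
Standard normalization: leading coefficient of T_n is 2^(n-1), so a_3 = 2^2 = 4. Work downward with a_k = (k+1)(k+2) a_{k+2} / ((k - 3)(k + 3)):
  a_1 = (2)(3)(4) / ((1 - 3)(1 + 3)) = 24/(-8) = -3
Hence T_3(x) = 4 x^3 - 3 x.

T_3(x); series = 4 x^3 - 3 x


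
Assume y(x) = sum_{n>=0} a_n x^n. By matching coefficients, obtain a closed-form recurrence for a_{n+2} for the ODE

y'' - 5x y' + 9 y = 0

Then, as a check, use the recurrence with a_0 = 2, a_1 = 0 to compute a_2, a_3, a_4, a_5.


Substitute y = sum_n a_n x^n.
y''(x) has coefficient (n+2)(n+1) a_{n+2} at x^n;
-5 x y'(x) has coefficient -5 n a_n at x^n (shift);
9 y(x) has coefficient 9 a_n at x^n.
Matching x^n: (n+2)(n+1) a_{n+2} + (-5n + 9) a_n = 0.
Thus a_{n+2} = (5n - 9) / ((n+1)(n+2)) * a_n.

Check with a_0 = 2, a_1 = 0 (apply the recurrence for n = 0, 1, 2, 3): a_0 = 2, a_1 = 0, a_2 = -9, a_3 = 0, a_4 = -3/4, a_5 = 0.

a_(n+2) = (5n - 9) / ((n+1)(n+2)) * a_n; check: a_0 = 2, a_1 = 0, a_2 = -9, a_3 = 0, a_4 = -3/4, a_5 = 0


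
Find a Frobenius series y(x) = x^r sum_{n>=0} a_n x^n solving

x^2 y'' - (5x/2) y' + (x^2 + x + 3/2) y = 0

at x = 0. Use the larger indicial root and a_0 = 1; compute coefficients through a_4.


Write in Frobenius form y'' + (p(x)/x) y' + (q(x)/x^2) y = 0:
  p(x) = -5/2,  q(x) = x^2 + x + 3/2.
Indicial equation: r(r-1) + (-5/2) r + (3/2) = 0 -> roots r_1 = 3, r_2 = 1/2.
Take r = r_1 = 3. Let y(x) = x^r sum_{n>=0} a_n x^n with a_0 = 1.
Substitute y = x^r sum a_n x^n and match x^{r+n}. The recurrence is
  D(n) a_n + 1 a_{n-1} + 1 a_{n-2} = 0,  where D(n) = (r+n)(r+n-1) + (-5/2)(r+n) + (3/2).
  a_n = [-1 a_{n-1} - 1 a_{n-2}] / D(n).
Since the indicial polynomial factors as (r - r_1)(r - r_2), D(n) = (r_1 + n - r_1)(r_1 + n - r_2) = n(n + 5/2).
Evaluating step by step (a_0 = 1):
  n = 1: D(1) = 1(1 + 5/2) = 7/2; numerator = -1(1) = -1; a_1 = (-1)/(7/2) = -2/7
  n = 2: D(2) = 2(2 + 5/2) = 9; numerator = -1(-2/7) - 1(1) = -5/7; a_2 = (-5/7)/(9) = -5/63
  n = 3: D(3) = 3(3 + 5/2) = 33/2; numerator = -1(-5/63) - 1(-2/7) = 23/63; a_3 = (23/63)/(33/2) = 46/2079
  n = 4: D(4) = 4(4 + 5/2) = 26; numerator = -1(46/2079) - 1(-5/63) = 17/297; a_4 = (17/297)/(26) = 17/7722

r = 3; a_0 = 1; a_1 = -2/7; a_2 = -5/63; a_3 = 46/2079; a_4 = 17/7722


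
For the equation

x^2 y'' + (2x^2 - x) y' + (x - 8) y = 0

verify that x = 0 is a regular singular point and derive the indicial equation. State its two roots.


Divide by x^2 to reach normal form y'' + P_1(x) y' + P_2(x) y = 0 with P_1(x) = 2 - 1/x and P_2(x) = 1/x - 8/x^2.
x = 0 is a singular point because the y'-coefficient 2 - 1/x has a pole at x = 0 and the y-coefficient 1/x - 8/x^2 has a pole at x = 0.
It is a regular singular point because x P_1(x) = p(x) = 2x - 1 and x^2 P_2(x) = q(x) = x - 8 are polynomials, hence analytic at x = 0.
p(0) = -1,  q(0) = -8.
Indicial equation: r(r-1) + p(0) r + q(0) = 0, i.e. r^2 + (p(0) - 1) r + q(0) = 0, i.e. r^2 - 2 r - 8 = 0.
Discriminant: (-2)^2 - 4(-8) = 36, so r = (2 ± 6)/2.
Solving: r_1 = 4, r_2 = -2.

indicial: r^2 - 2 r - 8 = 0; roots r_1 = 4, r_2 = -2


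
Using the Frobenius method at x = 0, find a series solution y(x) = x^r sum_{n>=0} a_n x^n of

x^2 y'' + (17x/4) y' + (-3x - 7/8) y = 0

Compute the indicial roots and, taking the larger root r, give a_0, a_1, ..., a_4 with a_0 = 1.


Write in Frobenius form y'' + (p(x)/x) y' + (q(x)/x^2) y = 0:
  p(x) = 17/4,  q(x) = -3x - 7/8.
Indicial equation: r(r-1) + (17/4) r + (-7/8) = 0 -> roots r_1 = 1/4, r_2 = -7/2.
Take r = r_1 = 1/4. Let y(x) = x^r sum_{n>=0} a_n x^n with a_0 = 1.
Substitute y = x^r sum a_n x^n and match x^{r+n}. The recurrence is
  D(n) a_n - 3 a_{n-1} = 0,  where D(n) = (r+n)(r+n-1) + (17/4)(r+n) + (-7/8).
  a_n = 3 / D(n) * a_{n-1}.
Since the indicial polynomial factors as (r - r_1)(r - r_2), D(n) = (r_1 + n - r_1)(r_1 + n - r_2) = n(n + 15/4).
Evaluating step by step (a_0 = 1):
  n = 1: D(1) = 1(1 + 15/4) = 19/4; numerator = 3(1) = 3; a_1 = (3)/(19/4) = 12/19
  n = 2: D(2) = 2(2 + 15/4) = 23/2; numerator = 3(12/19) = 36/19; a_2 = (36/19)/(23/2) = 72/437
  n = 3: D(3) = 3(3 + 15/4) = 81/4; numerator = 3(72/437) = 216/437; a_3 = (216/437)/(81/4) = 32/1311
  n = 4: D(4) = 4(4 + 15/4) = 31; numerator = 3(32/1311) = 32/437; a_4 = (32/437)/(31) = 32/13547

r = 1/4; a_0 = 1; a_1 = 12/19; a_2 = 72/437; a_3 = 32/1311; a_4 = 32/13547


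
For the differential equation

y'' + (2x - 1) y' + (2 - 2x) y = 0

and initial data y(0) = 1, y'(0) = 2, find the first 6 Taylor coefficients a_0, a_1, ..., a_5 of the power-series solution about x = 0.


Ansatz: y(x) = sum_{n>=0} a_n x^n, so y'(x) = sum_{n>=1} n a_n x^(n-1) and y''(x) = sum_{n>=2} n(n-1) a_n x^(n-2).
Substitute into P(x) y'' + Q(x) y' + R(x) y = 0 with P(x) = 1, Q(x) = 2x - 1, R(x) = 2 - 2x, and match powers of x.
Initial conditions: a_0 = 1, a_1 = 2.
Setting the coefficient of each power of x to zero and solving order by order (substituting the coefficients already found):
  x^0: 2 a_2 - a_1 + 2 a_0 = 0  ->  2 a_2 = a_1 - 2 a_0 = 0  ->  a_2 = 0
  x^1: 6 a_3 - 2 a_2 + 4 a_1 - 2 a_0 = 0  ->  6 a_3 = 2 a_2 - 4 a_1 + 2 a_0 = -6  ->  a_3 = -1
  x^2: 12 a_4 - 3 a_3 + 6 a_2 - 2 a_1 = 0  ->  12 a_4 = 3 a_3 - 6 a_2 + 2 a_1 = 1  ->  a_4 = 1/12
  x^3: 20 a_5 - 4 a_4 + 8 a_3 - 2 a_2 = 0  ->  20 a_5 = 4 a_4 - 8 a_3 + 2 a_2 = 25/3  ->  a_5 = 5/12
Truncated series: y(x) = 1 + 2 x - x^3 + (1/12) x^4 + (5/12) x^5 + O(x^6).

a_0 = 1; a_1 = 2; a_2 = 0; a_3 = -1; a_4 = 1/12; a_5 = 5/12


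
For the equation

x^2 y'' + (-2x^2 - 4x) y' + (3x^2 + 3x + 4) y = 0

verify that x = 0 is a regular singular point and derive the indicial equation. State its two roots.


Divide by x^2 to reach normal form y'' + P_1(x) y' + P_2(x) y = 0 with P_1(x) = -2 - 4/x and P_2(x) = 3 + 3/x + 4/x^2.
x = 0 is a singular point because the y'-coefficient -2 - 4/x has a pole at x = 0 and the y-coefficient 3 + 3/x + 4/x^2 has a pole at x = 0.
It is a regular singular point because x P_1(x) = p(x) = -2x - 4 and x^2 P_2(x) = q(x) = 3x^2 + 3x + 4 are polynomials, hence analytic at x = 0.
p(0) = -4,  q(0) = 4.
Indicial equation: r(r-1) + p(0) r + q(0) = 0, i.e. r^2 + (p(0) - 1) r + q(0) = 0, i.e. r^2 - 5 r + 4 = 0.
Discriminant: (-5)^2 - 4(4) = 9, so r = (5 ± 3)/2.
Solving: r_1 = 4, r_2 = 1.

indicial: r^2 - 5 r + 4 = 0; roots r_1 = 4, r_2 = 1


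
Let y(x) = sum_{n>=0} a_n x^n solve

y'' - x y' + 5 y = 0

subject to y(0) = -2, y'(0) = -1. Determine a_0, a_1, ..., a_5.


Ansatz: y(x) = sum_{n>=0} a_n x^n, so y'(x) = sum_{n>=1} n a_n x^(n-1) and y''(x) = sum_{n>=2} n(n-1) a_n x^(n-2).
Substitute into P(x) y'' + Q(x) y' + R(x) y = 0 with P(x) = 1, Q(x) = -x, R(x) = 5, and match powers of x.
Initial conditions: a_0 = -2, a_1 = -1.
Setting the coefficient of each power of x to zero and solving order by order (substituting the coefficients already found):
  x^0: 2 a_2 + 5 a_0 = 0  ->  2 a_2 = -5 a_0 = 10  ->  a_2 = 5
  x^1: 6 a_3 + 4 a_1 = 0  ->  6 a_3 = -4 a_1 = 4  ->  a_3 = 2/3
  x^2: 12 a_4 + 3 a_2 = 0  ->  12 a_4 = -3 a_2 = -15  ->  a_4 = -5/4
  x^3: 20 a_5 + 2 a_3 = 0  ->  20 a_5 = -2 a_3 = -4/3  ->  a_5 = -1/15
Truncated series: y(x) = -2 - x + 5 x^2 + (2/3) x^3 - (5/4) x^4 - (1/15) x^5 + O(x^6).

a_0 = -2; a_1 = -1; a_2 = 5; a_3 = 2/3; a_4 = -5/4; a_5 = -1/15


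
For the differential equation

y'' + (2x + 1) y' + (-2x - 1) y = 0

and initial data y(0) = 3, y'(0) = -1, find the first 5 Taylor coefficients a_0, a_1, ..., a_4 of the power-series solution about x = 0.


Ansatz: y(x) = sum_{n>=0} a_n x^n, so y'(x) = sum_{n>=1} n a_n x^(n-1) and y''(x) = sum_{n>=2} n(n-1) a_n x^(n-2).
Substitute into P(x) y'' + Q(x) y' + R(x) y = 0 with P(x) = 1, Q(x) = 2x + 1, R(x) = -2x - 1, and match powers of x.
Initial conditions: a_0 = 3, a_1 = -1.
Setting the coefficient of each power of x to zero and solving order by order (substituting the coefficients already found):
  x^0: 2 a_2 + a_1 - a_0 = 0  ->  2 a_2 = -a_1 + a_0 = 4  ->  a_2 = 2
  x^1: 6 a_3 + 2 a_2 + a_1 - 2 a_0 = 0  ->  6 a_3 = -2 a_2 - a_1 + 2 a_0 = 3  ->  a_3 = 1/2
  x^2: 12 a_4 + 3 a_3 + 3 a_2 - 2 a_1 = 0  ->  12 a_4 = -3 a_3 - 3 a_2 + 2 a_1 = -19/2  ->  a_4 = -19/24
Truncated series: y(x) = 3 - x + 2 x^2 + (1/2) x^3 - (19/24) x^4 + O(x^5).

a_0 = 3; a_1 = -1; a_2 = 2; a_3 = 1/2; a_4 = -19/24


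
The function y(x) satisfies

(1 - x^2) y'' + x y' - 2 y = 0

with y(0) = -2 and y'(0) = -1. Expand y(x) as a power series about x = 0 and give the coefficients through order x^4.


Ansatz: y(x) = sum_{n>=0} a_n x^n, so y'(x) = sum_{n>=1} n a_n x^(n-1) and y''(x) = sum_{n>=2} n(n-1) a_n x^(n-2).
Substitute into P(x) y'' + Q(x) y' + R(x) y = 0 with P(x) = 1 - x^2, Q(x) = x, R(x) = -2, and match powers of x.
Initial conditions: a_0 = -2, a_1 = -1.
Setting the coefficient of each power of x to zero and solving order by order (substituting the coefficients already found):
  x^0: 2 a_2 - 2 a_0 = 0  ->  2 a_2 = 2 a_0 = -4  ->  a_2 = -2
  x^1: 6 a_3 - a_1 = 0  ->  6 a_3 = a_1 = -1  ->  a_3 = -1/6
  x^2: 12 a_4 - 2 a_2 = 0  ->  12 a_4 = 2 a_2 = -4  ->  a_4 = -1/3
Truncated series: y(x) = -2 - x - 2 x^2 - (1/6) x^3 - (1/3) x^4 + O(x^5).

a_0 = -2; a_1 = -1; a_2 = -2; a_3 = -1/6; a_4 = -1/3


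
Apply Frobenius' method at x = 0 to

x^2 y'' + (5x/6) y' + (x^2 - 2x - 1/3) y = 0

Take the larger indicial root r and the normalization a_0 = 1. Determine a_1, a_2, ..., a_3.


Write in Frobenius form y'' + (p(x)/x) y' + (q(x)/x^2) y = 0:
  p(x) = 5/6,  q(x) = x^2 - 2x - 1/3.
Indicial equation: r(r-1) + (5/6) r + (-1/3) = 0 -> roots r_1 = 2/3, r_2 = -1/2.
Take r = r_1 = 2/3. Let y(x) = x^r sum_{n>=0} a_n x^n with a_0 = 1.
Substitute y = x^r sum a_n x^n and match x^{r+n}. The recurrence is
  D(n) a_n - 2 a_{n-1} + 1 a_{n-2} = 0,  where D(n) = (r+n)(r+n-1) + (5/6)(r+n) + (-1/3).
  a_n = [2 a_{n-1} - 1 a_{n-2}] / D(n).
Since the indicial polynomial factors as (r - r_1)(r - r_2), D(n) = (r_1 + n - r_1)(r_1 + n - r_2) = n(n + 7/6).
Evaluating step by step (a_0 = 1):
  n = 1: D(1) = 1(1 + 7/6) = 13/6; numerator = 2(1) = 2; a_1 = (2)/(13/6) = 12/13
  n = 2: D(2) = 2(2 + 7/6) = 19/3; numerator = 2(12/13) - 1(1) = 11/13; a_2 = (11/13)/(19/3) = 33/247
  n = 3: D(3) = 3(3 + 7/6) = 25/2; numerator = 2(33/247) - 1(12/13) = -162/247; a_3 = (-162/247)/(25/2) = -324/6175

r = 2/3; a_0 = 1; a_1 = 12/13; a_2 = 33/247; a_3 = -324/6175


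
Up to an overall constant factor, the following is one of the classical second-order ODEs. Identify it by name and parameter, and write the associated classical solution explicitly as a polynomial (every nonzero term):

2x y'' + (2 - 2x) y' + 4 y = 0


All three coefficients share the factor 2; dividing through by 2 gives  x y'' + (1 - x) y' + 2 y = 0.
This matches the Laguerre equation x y'' + (1 - x) y' + n y = 0 with n = 2; the polynomial solution is L_2(x).
With y = sum_k a_k x^k, matching x^k gives (k+1)k a_{k+1} + (k+1) a_{k+1} - k a_k + n a_k = 0, i.e. (k+1)^2 a_{k+1} = (k - n) a_k = (k - 2) a_k. The right side vanishes at k = 2, so the series terminates at degree 2.
Standard normalization L_n(0) = 1 gives a_0 = 1. Work upward with a_{k+1} = (k - 2) a_k / (k+1)^2:
  a_1 = (0 - 2)(1) / 1^2 = -2/1 = -2
  a_2 = (1 - 2)(-2) / 2^2 = 2/4 = 1/2
Hence L_2(x) = x^2/2 - 2 x + 1.

L_2(x); series = x^2/2 - 2 x + 1


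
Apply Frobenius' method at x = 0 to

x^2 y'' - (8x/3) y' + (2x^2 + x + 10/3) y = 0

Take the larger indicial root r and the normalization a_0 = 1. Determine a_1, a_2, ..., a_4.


Write in Frobenius form y'' + (p(x)/x) y' + (q(x)/x^2) y = 0:
  p(x) = -8/3,  q(x) = 2x^2 + x + 10/3.
Indicial equation: r(r-1) + (-8/3) r + (10/3) = 0 -> roots r_1 = 2, r_2 = 5/3.
Take r = r_1 = 2. Let y(x) = x^r sum_{n>=0} a_n x^n with a_0 = 1.
Substitute y = x^r sum a_n x^n and match x^{r+n}. The recurrence is
  D(n) a_n + 1 a_{n-1} + 2 a_{n-2} = 0,  where D(n) = (r+n)(r+n-1) + (-8/3)(r+n) + (10/3).
  a_n = [-1 a_{n-1} - 2 a_{n-2}] / D(n).
Since the indicial polynomial factors as (r - r_1)(r - r_2), D(n) = (r_1 + n - r_1)(r_1 + n - r_2) = n(n + 1/3).
Evaluating step by step (a_0 = 1):
  n = 1: D(1) = 1(1 + 1/3) = 4/3; numerator = -1(1) = -1; a_1 = (-1)/(4/3) = -3/4
  n = 2: D(2) = 2(2 + 1/3) = 14/3; numerator = -1(-3/4) - 2(1) = -5/4; a_2 = (-5/4)/(14/3) = -15/56
  n = 3: D(3) = 3(3 + 1/3) = 10; numerator = -1(-15/56) - 2(-3/4) = 99/56; a_3 = (99/56)/(10) = 99/560
  n = 4: D(4) = 4(4 + 1/3) = 52/3; numerator = -1(99/560) - 2(-15/56) = 201/560; a_4 = (201/560)/(52/3) = 603/29120

r = 2; a_0 = 1; a_1 = -3/4; a_2 = -15/56; a_3 = 99/560; a_4 = 603/29120


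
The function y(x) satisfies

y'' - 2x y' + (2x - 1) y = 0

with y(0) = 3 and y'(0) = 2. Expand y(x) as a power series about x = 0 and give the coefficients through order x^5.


Ansatz: y(x) = sum_{n>=0} a_n x^n, so y'(x) = sum_{n>=1} n a_n x^(n-1) and y''(x) = sum_{n>=2} n(n-1) a_n x^(n-2).
Substitute into P(x) y'' + Q(x) y' + R(x) y = 0 with P(x) = 1, Q(x) = -2x, R(x) = 2x - 1, and match powers of x.
Initial conditions: a_0 = 3, a_1 = 2.
Setting the coefficient of each power of x to zero and solving order by order (substituting the coefficients already found):
  x^0: 2 a_2 - a_0 = 0  ->  2 a_2 = a_0 = 3  ->  a_2 = 3/2
  x^1: 6 a_3 - 3 a_1 + 2 a_0 = 0  ->  6 a_3 = 3 a_1 - 2 a_0 = 0  ->  a_3 = 0
  x^2: 12 a_4 - 5 a_2 + 2 a_1 = 0  ->  12 a_4 = 5 a_2 - 2 a_1 = 7/2  ->  a_4 = 7/24
  x^3: 20 a_5 - 7 a_3 + 2 a_2 = 0  ->  20 a_5 = 7 a_3 - 2 a_2 = -3  ->  a_5 = -3/20
Truncated series: y(x) = 3 + 2 x + (3/2) x^2 + (7/24) x^4 - (3/20) x^5 + O(x^6).

a_0 = 3; a_1 = 2; a_2 = 3/2; a_3 = 0; a_4 = 7/24; a_5 = -3/20


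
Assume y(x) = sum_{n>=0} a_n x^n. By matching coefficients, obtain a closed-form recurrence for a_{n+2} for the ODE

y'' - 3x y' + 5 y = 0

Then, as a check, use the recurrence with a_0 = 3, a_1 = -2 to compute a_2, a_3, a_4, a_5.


Substitute y = sum_n a_n x^n.
y''(x) has coefficient (n+2)(n+1) a_{n+2} at x^n;
-3 x y'(x) has coefficient -3 n a_n at x^n (shift);
5 y(x) has coefficient 5 a_n at x^n.
Matching x^n: (n+2)(n+1) a_{n+2} + (-3n + 5) a_n = 0.
Thus a_{n+2} = (3n - 5) / ((n+1)(n+2)) * a_n.

Check with a_0 = 3, a_1 = -2 (apply the recurrence for n = 0, 1, 2, 3): a_0 = 3, a_1 = -2, a_2 = -15/2, a_3 = 2/3, a_4 = -5/8, a_5 = 2/15.

a_(n+2) = (3n - 5) / ((n+1)(n+2)) * a_n; check: a_0 = 3, a_1 = -2, a_2 = -15/2, a_3 = 2/3, a_4 = -5/8, a_5 = 2/15


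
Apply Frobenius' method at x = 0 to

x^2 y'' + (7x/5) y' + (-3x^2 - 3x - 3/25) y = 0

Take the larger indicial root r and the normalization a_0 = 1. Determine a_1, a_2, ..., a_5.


Write in Frobenius form y'' + (p(x)/x) y' + (q(x)/x^2) y = 0:
  p(x) = 7/5,  q(x) = -3x^2 - 3x - 3/25.
Indicial equation: r(r-1) + (7/5) r + (-3/25) = 0 -> roots r_1 = 1/5, r_2 = -3/5.
Take r = r_1 = 1/5. Let y(x) = x^r sum_{n>=0} a_n x^n with a_0 = 1.
Substitute y = x^r sum a_n x^n and match x^{r+n}. The recurrence is
  D(n) a_n - 3 a_{n-1} - 3 a_{n-2} = 0,  where D(n) = (r+n)(r+n-1) + (7/5)(r+n) + (-3/25).
  a_n = [3 a_{n-1} + 3 a_{n-2}] / D(n).
Since the indicial polynomial factors as (r - r_1)(r - r_2), D(n) = (r_1 + n - r_1)(r_1 + n - r_2) = n(n + 4/5).
Evaluating step by step (a_0 = 1):
  n = 1: D(1) = 1(1 + 4/5) = 9/5; numerator = 3(1) = 3; a_1 = (3)/(9/5) = 5/3
  n = 2: D(2) = 2(2 + 4/5) = 28/5; numerator = 3(5/3) + 3(1) = 8; a_2 = (8)/(28/5) = 10/7
  n = 3: D(3) = 3(3 + 4/5) = 57/5; numerator = 3(10/7) + 3(5/3) = 65/7; a_3 = (65/7)/(57/5) = 325/399
  n = 4: D(4) = 4(4 + 4/5) = 96/5; numerator = 3(325/399) + 3(10/7) = 895/133; a_4 = (895/133)/(96/5) = 4475/12768
  n = 5: D(5) = 5(5 + 4/5) = 29; numerator = 3(4475/12768) + 3(325/399) = 2125/608; a_5 = (2125/608)/(29) = 2125/17632

r = 1/5; a_0 = 1; a_1 = 5/3; a_2 = 10/7; a_3 = 325/399; a_4 = 4475/12768; a_5 = 2125/17632


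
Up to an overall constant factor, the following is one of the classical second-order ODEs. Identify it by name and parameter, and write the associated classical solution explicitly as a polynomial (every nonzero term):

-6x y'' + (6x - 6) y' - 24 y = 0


All three coefficients share the factor -6; dividing through by -6 gives  x y'' + (1 - x) y' + 4 y = 0.
This matches the Laguerre equation x y'' + (1 - x) y' + n y = 0 with n = 4; the polynomial solution is L_4(x).
With y = sum_k a_k x^k, matching x^k gives (k+1)k a_{k+1} + (k+1) a_{k+1} - k a_k + n a_k = 0, i.e. (k+1)^2 a_{k+1} = (k - n) a_k = (k - 4) a_k. The right side vanishes at k = 4, so the series terminates at degree 4.
Standard normalization L_n(0) = 1 gives a_0 = 1. Work upward with a_{k+1} = (k - 4) a_k / (k+1)^2:
  a_1 = (0 - 4)(1) / 1^2 = -4/1 = -4
  a_2 = (1 - 4)(-4) / 2^2 = 12/4 = 3
  a_3 = (2 - 4)(3) / 3^2 = -6/9 = -2/3
  a_4 = (3 - 4)(-2/3) / 4^2 = (2/3)/16 = 1/24
Hence L_4(x) = x^4/24 - 2 x^3/3 + 3 x^2 - 4 x + 1.

L_4(x); series = x^4/24 - 2 x^3/3 + 3 x^2 - 4 x + 1


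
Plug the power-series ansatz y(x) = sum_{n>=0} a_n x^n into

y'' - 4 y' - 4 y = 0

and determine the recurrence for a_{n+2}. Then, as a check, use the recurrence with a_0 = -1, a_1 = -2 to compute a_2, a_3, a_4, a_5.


Substitute y = sum_n a_n x^n.
y''(x) has coefficient (n+2)(n+1) a_{n+2} at x^n;
-4 y'(x) has coefficient -4 (n+1) a_{n+1} at x^n;
-4 y(x) has coefficient -4 a_n at x^n.
Matching x^n: (n+2)(n+1) a_{n+2} - 4 (n+1) a_{n+1} - 4 a_n = 0.
Thus a_{n+2} = [4 (n+1) a_{n+1} + 4 a_n] / ((n+1)(n+2)).

Check with a_0 = -1, a_1 = -2 (apply the recurrence for n = 0, 1, 2, 3): a_0 = -1, a_1 = -2, a_2 = -6, a_3 = -28/3, a_4 = -34/3, a_5 = -164/15.

a_(n+2) = [4 (n+1) a_(n+1) + 4 a_n] / ((n+1)(n+2)); check: a_0 = -1, a_1 = -2, a_2 = -6, a_3 = -28/3, a_4 = -34/3, a_5 = -164/15


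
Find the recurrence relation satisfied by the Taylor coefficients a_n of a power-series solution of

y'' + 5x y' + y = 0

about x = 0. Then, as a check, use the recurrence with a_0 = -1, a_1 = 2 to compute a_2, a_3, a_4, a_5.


Substitute y = sum_n a_n x^n.
y''(x) has coefficient (n+2)(n+1) a_{n+2} at x^n;
5 x y'(x) has coefficient 5 n a_n at x^n (shift);
y(x) has coefficient 1 a_n at x^n.
Matching x^n: (n+2)(n+1) a_{n+2} + (5n + 1) a_n = 0.
Thus a_{n+2} = (-5n - 1) / ((n+1)(n+2)) * a_n.

Check with a_0 = -1, a_1 = 2 (apply the recurrence for n = 0, 1, 2, 3): a_0 = -1, a_1 = 2, a_2 = 1/2, a_3 = -2, a_4 = -11/24, a_5 = 8/5.

a_(n+2) = (-5n - 1) / ((n+1)(n+2)) * a_n; check: a_0 = -1, a_1 = 2, a_2 = 1/2, a_3 = -2, a_4 = -11/24, a_5 = 8/5


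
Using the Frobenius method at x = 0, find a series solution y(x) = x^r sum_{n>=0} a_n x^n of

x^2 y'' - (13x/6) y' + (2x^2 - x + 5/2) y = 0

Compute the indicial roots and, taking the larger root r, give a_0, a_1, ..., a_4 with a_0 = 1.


Write in Frobenius form y'' + (p(x)/x) y' + (q(x)/x^2) y = 0:
  p(x) = -13/6,  q(x) = 2x^2 - x + 5/2.
Indicial equation: r(r-1) + (-13/6) r + (5/2) = 0 -> roots r_1 = 5/3, r_2 = 3/2.
Take r = r_1 = 5/3. Let y(x) = x^r sum_{n>=0} a_n x^n with a_0 = 1.
Substitute y = x^r sum a_n x^n and match x^{r+n}. The recurrence is
  D(n) a_n - 1 a_{n-1} + 2 a_{n-2} = 0,  where D(n) = (r+n)(r+n-1) + (-13/6)(r+n) + (5/2).
  a_n = [1 a_{n-1} - 2 a_{n-2}] / D(n).
Since the indicial polynomial factors as (r - r_1)(r - r_2), D(n) = (r_1 + n - r_1)(r_1 + n - r_2) = n(n + 1/6).
Evaluating step by step (a_0 = 1):
  n = 1: D(1) = 1(1 + 1/6) = 7/6; numerator = 1(1) = 1; a_1 = (1)/(7/6) = 6/7
  n = 2: D(2) = 2(2 + 1/6) = 13/3; numerator = 1(6/7) - 2(1) = -8/7; a_2 = (-8/7)/(13/3) = -24/91
  n = 3: D(3) = 3(3 + 1/6) = 19/2; numerator = 1(-24/91) - 2(6/7) = -180/91; a_3 = (-180/91)/(19/2) = -360/1729
  n = 4: D(4) = 4(4 + 1/6) = 50/3; numerator = 1(-360/1729) - 2(-24/91) = 552/1729; a_4 = (552/1729)/(50/3) = 828/43225

r = 5/3; a_0 = 1; a_1 = 6/7; a_2 = -24/91; a_3 = -360/1729; a_4 = 828/43225


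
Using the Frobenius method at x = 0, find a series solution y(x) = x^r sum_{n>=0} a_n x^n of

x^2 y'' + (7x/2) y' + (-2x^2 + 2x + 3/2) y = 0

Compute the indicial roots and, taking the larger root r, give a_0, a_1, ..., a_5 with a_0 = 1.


Write in Frobenius form y'' + (p(x)/x) y' + (q(x)/x^2) y = 0:
  p(x) = 7/2,  q(x) = -2x^2 + 2x + 3/2.
Indicial equation: r(r-1) + (7/2) r + (3/2) = 0 -> roots r_1 = -1, r_2 = -3/2.
Take r = r_1 = -1. Let y(x) = x^r sum_{n>=0} a_n x^n with a_0 = 1.
Substitute y = x^r sum a_n x^n and match x^{r+n}. The recurrence is
  D(n) a_n + 2 a_{n-1} - 2 a_{n-2} = 0,  where D(n) = (r+n)(r+n-1) + (7/2)(r+n) + (3/2).
  a_n = [-2 a_{n-1} + 2 a_{n-2}] / D(n).
Since the indicial polynomial factors as (r - r_1)(r - r_2), D(n) = (r_1 + n - r_1)(r_1 + n - r_2) = n(n + 1/2).
Evaluating step by step (a_0 = 1):
  n = 1: D(1) = 1(1 + 1/2) = 3/2; numerator = -2(1) = -2; a_1 = (-2)/(3/2) = -4/3
  n = 2: D(2) = 2(2 + 1/2) = 5; numerator = -2(-4/3) + 2(1) = 14/3; a_2 = (14/3)/(5) = 14/15
  n = 3: D(3) = 3(3 + 1/2) = 21/2; numerator = -2(14/15) + 2(-4/3) = -68/15; a_3 = (-68/15)/(21/2) = -136/315
  n = 4: D(4) = 4(4 + 1/2) = 18; numerator = -2(-136/315) + 2(14/15) = 172/63; a_4 = (172/63)/(18) = 86/567
  n = 5: D(5) = 5(5 + 1/2) = 55/2; numerator = -2(86/567) + 2(-136/315) = -3308/2835; a_5 = (-3308/2835)/(55/2) = -6616/155925

r = -1; a_0 = 1; a_1 = -4/3; a_2 = 14/15; a_3 = -136/315; a_4 = 86/567; a_5 = -6616/155925


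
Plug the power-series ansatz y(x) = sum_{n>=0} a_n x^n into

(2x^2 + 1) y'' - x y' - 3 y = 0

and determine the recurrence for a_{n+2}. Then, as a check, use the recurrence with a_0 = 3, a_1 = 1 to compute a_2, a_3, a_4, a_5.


Substitute y = sum_n a_n x^n.
(1 + 2 x^2) y'' contributes (n+2)(n+1) a_{n+2} + 2 n(n-1) a_n at x^n.
-x y'(x) contributes -n a_n at x^n.
-3 y(x) contributes -3 a_n at x^n.
Matching x^n: (n+2)(n+1) a_{n+2} + (2 n(n-1) - n - 3) a_n = 0.
Thus a_{n+2} = (-2 n(n-1) + n + 3) / ((n+1)(n+2)) * a_n.

Check with a_0 = 3, a_1 = 1 (apply the recurrence for n = 0, 1, 2, 3): a_0 = 3, a_1 = 1, a_2 = 9/2, a_3 = 2/3, a_4 = 3/8, a_5 = -1/5.

a_(n+2) = (-2 n(n-1) + n + 3) / ((n+1)(n+2)) * a_n; check: a_0 = 3, a_1 = 1, a_2 = 9/2, a_3 = 2/3, a_4 = 3/8, a_5 = -1/5
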